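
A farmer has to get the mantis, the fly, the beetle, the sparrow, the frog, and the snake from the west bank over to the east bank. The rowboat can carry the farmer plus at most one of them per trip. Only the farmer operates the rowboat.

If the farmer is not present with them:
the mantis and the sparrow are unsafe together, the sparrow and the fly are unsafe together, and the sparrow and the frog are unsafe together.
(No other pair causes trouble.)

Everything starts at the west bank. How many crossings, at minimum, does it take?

impossible

Following every safe sequence of crossings from the start, the most of the 6 that can be at the east bank as the rowboat arrives there on crossings 1, 3, 5, 7 is 1, 2, 3, 4 respectively; the best ever achieved is 4 of 6.
From crossing 9 on, no configuration arises that was not already reachable earlier: only 36 distinct safe configurations (who is on which side, and where the rowboat is) can ever be reached, none of them has everyone across, and every continuation just revisits them. So no valid plan exists.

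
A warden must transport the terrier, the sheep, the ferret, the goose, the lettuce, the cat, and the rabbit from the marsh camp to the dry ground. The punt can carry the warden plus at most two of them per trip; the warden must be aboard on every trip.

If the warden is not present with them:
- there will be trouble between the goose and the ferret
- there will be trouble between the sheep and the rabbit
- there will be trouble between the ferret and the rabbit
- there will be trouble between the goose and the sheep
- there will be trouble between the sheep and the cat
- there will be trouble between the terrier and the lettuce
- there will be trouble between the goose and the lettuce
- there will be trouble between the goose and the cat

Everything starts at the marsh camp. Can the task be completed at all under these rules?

Whatever the first load, the items left behind include a forbidden pair without the warden. No opening move is safe, so no plan exists.

No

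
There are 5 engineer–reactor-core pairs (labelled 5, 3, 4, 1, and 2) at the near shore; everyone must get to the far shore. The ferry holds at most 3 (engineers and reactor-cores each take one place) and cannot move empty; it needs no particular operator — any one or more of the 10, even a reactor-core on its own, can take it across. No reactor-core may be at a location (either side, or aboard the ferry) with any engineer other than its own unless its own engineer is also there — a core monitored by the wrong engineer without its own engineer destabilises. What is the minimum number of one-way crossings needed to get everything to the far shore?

Counting alone: each trip to the far shore takes at most 3 across and each return brings at least 1 back, so after t trips out (and t−1 returns) at most 3t − (t−1) of the 10 are across; that first reaches 10 at t = 5, so at least 9 crossings are needed.
The safety rule pushes this higher. Following every safe sequence of crossings, the most of the 10 that can be at the far shore as the ferry arrives there on crossing 9 is 9 — never all 10.
So no plan with fewer than 11 crossings exists, and this one achieves 11:
1. engineer 5 and reactor-core 5 cross → the far shore.
2. engineer 5 crosses ← the near shore.
3. reactor-core 1, reactor-core 3, and reactor-core 4 cross → the far shore.
4. reactor-core 5 crosses ← the near shore.
5. engineer 1, engineer 3, and engineer 4 cross → the far shore.
6. engineer 3 and reactor-core 3 cross ← the near shore.
7. engineer 2, engineer 3, and engineer 5 cross → the far shore.
8. reactor-core 4 crosses ← the near shore.
9. reactor-core 3 and reactor-core 5 cross → the far shore.
10. reactor-core 5 crosses ← the near shore.
11. reactor-core 2, reactor-core 4, and reactor-core 5 cross → the far shore.

11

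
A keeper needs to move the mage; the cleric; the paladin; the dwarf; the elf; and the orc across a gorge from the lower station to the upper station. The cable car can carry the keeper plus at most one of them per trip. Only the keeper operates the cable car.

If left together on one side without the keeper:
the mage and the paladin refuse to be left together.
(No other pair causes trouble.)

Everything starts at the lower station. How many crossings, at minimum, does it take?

11

Counting alone: the keeper can take at most 1 across per trip to the upper station, so moving all 6 needs at least 6 loaded trips out, with a return between consecutive ones — at least 11 crossings.
The plan below uses exactly 11 crossings, so it is optimal:
1. Keeper goes to the upper station with the mage.  [the lower station: the cleric, the dwarf, the elf, the orc, the paladin | the upper station: the mage]
2. Keeper goes back to the lower station alone.  [the lower station: the cleric, the dwarf, the elf, the orc, the paladin | the upper station: the mage]
3. Keeper goes to the upper station with the cleric.  [the lower station: the dwarf, the elf, the orc, the paladin | the upper station: the cleric, the mage]
4. Keeper goes back to the lower station alone.  [the lower station: the dwarf, the elf, the orc, the paladin | the upper station: the cleric, the mage]
5. Keeper goes to the upper station with the dwarf.  [the lower station: the elf, the orc, the paladin | the upper station: the cleric, the dwarf, the mage]
6. Keeper goes back to the lower station alone.  [the lower station: the elf, the orc, the paladin | the upper station: the cleric, the dwarf, the mage]
7. Keeper goes to the upper station with the elf.  [the lower station: the orc, the paladin | the upper station: the cleric, the dwarf, the elf, the mage]
8. Keeper goes back to the lower station alone.  [the lower station: the orc, the paladin | the upper station: the cleric, the dwarf, the elf, the mage]
9. Keeper goes to the upper station with the orc.  [the lower station: the paladin | the upper station: the cleric, the dwarf, the elf, the mage, the orc]
10. Keeper goes back to the lower station alone.  [the lower station: the paladin | the upper station: the cleric, the dwarf, the elf, the mage, the orc]
11. Keeper goes to the upper station with the paladin.  [the lower station: — | the upper station: the cleric, the dwarf, the elf, the mage, the orc, the paladin]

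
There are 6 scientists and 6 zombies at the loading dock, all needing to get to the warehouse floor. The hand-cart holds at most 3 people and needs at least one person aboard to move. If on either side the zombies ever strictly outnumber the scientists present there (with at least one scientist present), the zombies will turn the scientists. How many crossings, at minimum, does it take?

impossible

Following every safe sequence of crossings from the start, the most of the 12 that can be at the warehouse floor as the hand-cart arrives there on crossings 1, 3, 5 is 3, 5, 6 respectively; the best ever achieved is 6 of 12.
From crossing 7 on, no configuration arises that was not already reachable earlier: only 17 distinct safe configurations (who is on which side, and where the hand-cart is) can ever be reached, none of them has everyone across, and every continuation just revisits them. They are: 0 scientists + 0 zombies across (hand-cart back at the start); 0 scientists + 1 zombie across (hand-cart there); 0 scientists + 1 zombie across (hand-cart back at the start); 0 scientists + 2 zombies across (hand-cart there); 0 scientists + 2 zombies across (hand-cart back at the start); 0 scientists + 3 zombies across (hand-cart there); 0 scientists + 3 zombies across (hand-cart back at the start); 0 scientists + 4 zombies across (hand-cart there); 0 scientists + 4 zombies across (hand-cart back at the start); 0 scientists + 5 zombies across (hand-cart there); 0 scientists + 5 zombies across (hand-cart back at the start); 0 scientists + 6 zombies across (hand-cart there); 1 scientist + 1 zombie across (hand-cart there); 1 scientist + 1 zombie across (hand-cart back at the start); 2 scientists + 2 zombies across (hand-cart there); 2 scientists + 2 zombies across (hand-cart back at the start); 3 scientists + 3 zombies across (hand-cart there). So no valid plan exists.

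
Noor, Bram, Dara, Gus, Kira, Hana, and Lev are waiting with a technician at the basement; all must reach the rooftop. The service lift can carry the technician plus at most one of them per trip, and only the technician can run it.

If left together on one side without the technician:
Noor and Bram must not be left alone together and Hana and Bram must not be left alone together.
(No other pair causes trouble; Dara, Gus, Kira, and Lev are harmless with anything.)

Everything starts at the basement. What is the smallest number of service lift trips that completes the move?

Counting alone: the technician can take at most 1 across per trip to the rooftop, so moving all 7 needs at least 7 loaded trips out, with a return between consecutive ones — at least 13 crossings.
The safety rule pushes this higher. Following every safe sequence of crossings, the most of the 7 that can be at the rooftop as the service lift arrives there on crossing 13 is 6 — never all 7.
So no plan with fewer than 15 crossings exists, and this one achieves 15:
1. Technician goes to the rooftop with Bram.
2. Technician goes back to the basement alone.
3. Technician goes to the rooftop with Noor.
4. Technician goes back to the basement with Bram.
5. Technician goes to the rooftop with Hana.
6. Technician goes back to the basement alone.
7. Technician goes to the rooftop with Dara.
8. Technician goes back to the basement alone.
9. Technician goes to the rooftop with Gus.
10. Technician goes back to the basement alone.
11. Technician goes to the rooftop with Kira.
12. Technician goes back to the basement alone.
13. Technician goes to the rooftop with Lev.
14. Technician goes back to the basement alone.
15. Technician goes to the rooftop with Bram.

15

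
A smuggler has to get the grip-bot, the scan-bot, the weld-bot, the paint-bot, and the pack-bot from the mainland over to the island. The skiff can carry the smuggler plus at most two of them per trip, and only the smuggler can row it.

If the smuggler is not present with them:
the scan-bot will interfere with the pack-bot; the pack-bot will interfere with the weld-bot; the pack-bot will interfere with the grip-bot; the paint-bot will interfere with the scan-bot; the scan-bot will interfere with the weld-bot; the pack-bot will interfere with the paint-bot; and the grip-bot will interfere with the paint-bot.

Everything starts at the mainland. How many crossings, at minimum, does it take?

impossible

Whatever the first load, the items left behind include a forbidden pair without the smuggler. No opening move is safe, so no plan exists.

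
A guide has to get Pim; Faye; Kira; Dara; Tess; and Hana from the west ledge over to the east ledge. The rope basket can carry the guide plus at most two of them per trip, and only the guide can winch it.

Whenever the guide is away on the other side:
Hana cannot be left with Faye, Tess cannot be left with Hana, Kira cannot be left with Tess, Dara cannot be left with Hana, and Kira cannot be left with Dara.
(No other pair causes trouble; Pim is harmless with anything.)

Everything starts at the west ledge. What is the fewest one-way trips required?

7

Counting alone: the guide can take at most 2 across per trip to the east ledge, so moving all 6 needs at least 3 loaded trips out, with a return between consecutive ones — at least 5 crossings.
The safety rule pushes this higher. Following every safe sequence of crossings, the most of the 6 that can be at the east ledge as the rope basket arrives there on crossing 5 is 5 — never all 6.
So no plan with fewer than 7 crossings exists, and this one achieves 7:
1. Guide goes to the east ledge with Hana and Kira.  [the west ledge: Dara, Faye, Pim, Tess | the east ledge: Hana, Kira]
2. Guide goes back to the west ledge alone.  [the west ledge: Dara, Faye, Pim, Tess | the east ledge: Hana, Kira]
3. Guide goes to the east ledge with Faye and Pim.  [the west ledge: Dara, Tess | the east ledge: Faye, Hana, Kira, Pim]
4. Guide goes back to the west ledge with Hana.  [the west ledge: Dara, Hana, Tess | the east ledge: Faye, Kira, Pim]
5. Guide goes to the east ledge with Dara and Tess.  [the west ledge: Hana | the east ledge: Dara, Faye, Kira, Pim, Tess]
6. Guide goes back to the west ledge with Kira.  [the west ledge: Hana, Kira | the east ledge: Dara, Faye, Pim, Tess]
7. Guide goes to the east ledge with Hana and Kira.  [the west ledge: — | the east ledge: Dara, Faye, Hana, Kira, Pim, Tess]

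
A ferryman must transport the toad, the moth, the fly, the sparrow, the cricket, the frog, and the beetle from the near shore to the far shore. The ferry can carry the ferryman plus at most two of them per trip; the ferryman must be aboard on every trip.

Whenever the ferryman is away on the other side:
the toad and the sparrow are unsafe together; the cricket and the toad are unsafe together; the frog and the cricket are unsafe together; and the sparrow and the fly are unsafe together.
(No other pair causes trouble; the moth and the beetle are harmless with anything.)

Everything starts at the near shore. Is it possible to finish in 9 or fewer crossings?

Yes — this plan uses 9 crossings (≤ 9):
1. Ferryman goes to the far shore with the cricket and the sparrow.  [the near shore: the beetle, the fly, the frog, the moth, the toad | the far shore: the cricket, the sparrow]
2. Ferryman goes back to the near shore alone.  [the near shore: the beetle, the fly, the frog, the moth, the toad | the far shore: the cricket, the sparrow]
3. Ferryman goes to the far shore with the toad.  [the near shore: the beetle, the fly, the frog, the moth | the far shore: the cricket, the sparrow, the toad]
4. Ferryman goes back to the near shore with the cricket and the sparrow.  [the near shore: the beetle, the cricket, the fly, the frog, the moth, the sparrow | the far shore: the toad]
5. Ferryman goes to the far shore with the fly and the frog.  [the near shore: the beetle, the cricket, the moth, the sparrow | the far shore: the fly, the frog, the toad]
6. Ferryman goes back to the near shore alone.  [the near shore: the beetle, the cricket, the moth, the sparrow | the far shore: the fly, the frog, the toad]
7. Ferryman goes to the far shore with the beetle and the moth.  [the near shore: the cricket, the sparrow | the far shore: the beetle, the fly, the frog, the moth, the toad]
8. Ferryman goes back to the near shore alone.  [the near shore: the cricket, the sparrow | the far shore: the beetle, the fly, the frog, the moth, the toad]
9. Ferryman goes to the far shore with the cricket and the sparrow.  [the near shore: — | the far shore: the beetle, the cricket, the fly, the frog, the moth, the sparrow, the toad]

Yes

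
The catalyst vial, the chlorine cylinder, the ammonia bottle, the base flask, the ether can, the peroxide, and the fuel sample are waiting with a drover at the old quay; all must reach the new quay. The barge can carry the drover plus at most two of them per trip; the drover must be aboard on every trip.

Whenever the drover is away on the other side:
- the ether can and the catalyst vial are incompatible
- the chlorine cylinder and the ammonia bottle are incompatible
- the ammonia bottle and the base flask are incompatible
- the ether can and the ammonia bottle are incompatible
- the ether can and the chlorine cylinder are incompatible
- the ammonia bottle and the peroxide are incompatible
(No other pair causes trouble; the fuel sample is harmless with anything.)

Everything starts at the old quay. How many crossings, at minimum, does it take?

11

Counting alone: the drover can take at most 2 across per trip to the new quay, so moving all 7 needs at least 4 loaded trips out, with a return between consecutive ones — at least 7 crossings.
The safety rule pushes this higher. Following every safe sequence of crossings, the most of the 7 that can be at the new quay as the barge arrives there on crossings 7, 9 is 5, 6 respectively — never all 7.
So no plan with fewer than 11 crossings exists, and this one achieves 11:
1. Drover goes to the new quay with the ammonia bottle and the ether can.  [the old quay: the base flask, the catalyst vial, the chlorine cylinder, the fuel sample, the peroxide | the new quay: the ammonia bottle, the ether can]
2. Drover goes back to the old quay with the ammonia bottle.  [the old quay: the ammonia bottle, the base flask, the catalyst vial, the chlorine cylinder, the fuel sample, the peroxide | the new quay: the ether can]
3. Drover goes to the new quay with the ammonia bottle and the catalyst vial.  [the old quay: the base flask, the chlorine cylinder, the fuel sample, the peroxide | the new quay: the ammonia bottle, the catalyst vial, the ether can]
4. Drover goes back to the old quay with the ether can.  [the old quay: the base flask, the chlorine cylinder, the ether can, the fuel sample, the peroxide | the new quay: the ammonia bottle, the catalyst vial]
5. Drover goes to the new quay with the base flask and the chlorine cylinder.  [the old quay: the ether can, the fuel sample, the peroxide | the new quay: the ammonia bottle, the base flask, the catalyst vial, the chlorine cylinder]
6. Drover goes back to the old quay with the ammonia bottle.  [the old quay: the ammonia bottle, the ether can, the fuel sample, the peroxide | the new quay: the base flask, the catalyst vial, the chlorine cylinder]
7. Drover goes to the new quay with the ammonia bottle and the peroxide.  [the old quay: the ether can, the fuel sample | the new quay: the ammonia bottle, the base flask, the catalyst vial, the chlorine cylinder, the peroxide]
8. Drover goes back to the old quay with the ammonia bottle.  [the old quay: the ammonia bottle, the ether can, the fuel sample | the new quay: the base flask, the catalyst vial, the chlorine cylinder, the peroxide]
9. Drover goes to the new quay with the ammonia bottle and the fuel sample.  [the old quay: the ether can | the new quay: the ammonia bottle, the base flask, the catalyst vial, the chlorine cylinder, the fuel sample, the peroxide]
10. Drover goes back to the old quay with the ammonia bottle.  [the old quay: the ammonia bottle, the ether can | the new quay: the base flask, the catalyst vial, the chlorine cylinder, the fuel sample, the peroxide]
11. Drover goes to the new quay with the ammonia bottle and the ether can.  [the old quay: — | the new quay: the ammonia bottle, the base flask, the catalyst vial, the chlorine cylinder, the ether can, the fuel sample, the peroxide]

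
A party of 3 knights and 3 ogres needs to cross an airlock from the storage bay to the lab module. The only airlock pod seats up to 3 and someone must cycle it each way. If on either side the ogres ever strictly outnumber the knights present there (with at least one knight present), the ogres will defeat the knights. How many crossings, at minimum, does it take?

5

Counting alone: each trip to the lab module takes at most 3 across and each return brings at least 1 back, so after t trips out (and t−1 returns) at most 3t − (t−1) of the 6 are across; that first reaches 6 at t = 3, so at least 5 crossings are needed.
The plan below uses exactly 5 crossings, so it is optimal:
1. 2 ogres → the lab module.  (the storage bay: 3K 1O; the lab module: 0K 2O)
2. 1 ogre ← the storage bay.  (the storage bay: 3K 2O; the lab module: 0K 1O)
3. 3 knights → the lab module.  (the storage bay: 0K 2O; the lab module: 3K 1O)
4. 1 ogre ← the storage bay.  (the storage bay: 0K 3O; the lab module: 3K 0O)
5. 3 ogres → the lab module.  (the storage bay: 0K 0O; the lab module: 3K 3O)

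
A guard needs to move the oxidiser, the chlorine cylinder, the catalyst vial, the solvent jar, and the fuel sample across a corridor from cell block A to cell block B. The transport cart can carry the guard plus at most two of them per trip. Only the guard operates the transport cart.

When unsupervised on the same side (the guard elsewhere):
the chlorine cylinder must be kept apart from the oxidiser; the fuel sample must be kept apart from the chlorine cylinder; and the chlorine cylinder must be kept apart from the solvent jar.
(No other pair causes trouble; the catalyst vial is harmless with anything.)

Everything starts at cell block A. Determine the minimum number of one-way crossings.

5

Counting alone: the guard can take at most 2 across per trip to cell block B, so moving all 5 needs at least 3 loaded trips out, with a return between consecutive ones — at least 5 crossings.
The plan below uses exactly 5 crossings, so it is optimal:
1. Guard goes to cell block B with the chlorine cylinder and the oxidiser.  [cell block A: the catalyst vial, the fuel sample, the solvent jar | cell block B: the chlorine cylinder, the oxidiser]
2. Guard goes back to cell block A with the chlorine cylinder.  [cell block A: the catalyst vial, the chlorine cylinder, the fuel sample, the solvent jar | cell block B: the oxidiser]
3. Guard goes to cell block B with the fuel sample and the solvent jar.  [cell block A: the catalyst vial, the chlorine cylinder | cell block B: the fuel sample, the oxidiser, the solvent jar]
4. Guard goes back to cell block A alone.  [cell block A: the catalyst vial, the chlorine cylinder | cell block B: the fuel sample, the oxidiser, the solvent jar]
5. Guard goes to cell block B with the catalyst vial and the chlorine cylinder.  [cell block A: — | cell block B: the catalyst vial, the chlorine cylinder, the fuel sample, the oxidiser, the solvent jar]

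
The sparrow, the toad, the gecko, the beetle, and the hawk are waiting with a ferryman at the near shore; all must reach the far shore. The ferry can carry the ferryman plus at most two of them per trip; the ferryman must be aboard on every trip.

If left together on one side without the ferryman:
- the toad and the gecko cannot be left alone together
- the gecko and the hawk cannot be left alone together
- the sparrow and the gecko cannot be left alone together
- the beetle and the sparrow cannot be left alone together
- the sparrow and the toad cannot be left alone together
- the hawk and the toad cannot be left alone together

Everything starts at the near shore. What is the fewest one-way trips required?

impossible

Whatever the first load, the items left behind include a forbidden pair without the ferryman. No opening move is safe, so no plan exists.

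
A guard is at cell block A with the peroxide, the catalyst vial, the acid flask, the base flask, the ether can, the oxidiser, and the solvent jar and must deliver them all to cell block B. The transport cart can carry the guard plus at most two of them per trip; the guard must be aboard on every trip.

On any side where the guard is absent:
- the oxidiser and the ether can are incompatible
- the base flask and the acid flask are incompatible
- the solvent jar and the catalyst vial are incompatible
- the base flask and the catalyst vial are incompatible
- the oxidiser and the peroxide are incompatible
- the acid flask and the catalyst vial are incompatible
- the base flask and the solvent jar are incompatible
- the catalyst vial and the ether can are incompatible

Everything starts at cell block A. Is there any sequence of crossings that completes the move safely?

No

Whatever the first load, the items left behind include a forbidden pair without the guard. No opening move is safe, so no plan exists.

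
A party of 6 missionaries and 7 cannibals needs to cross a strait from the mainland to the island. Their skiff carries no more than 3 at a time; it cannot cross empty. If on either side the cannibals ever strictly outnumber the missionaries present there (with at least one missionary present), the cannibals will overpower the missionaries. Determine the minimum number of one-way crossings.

The cannibals already outnumber the missionaries at the mainland before anyone moves, so the starting position itself is disallowed.

impossible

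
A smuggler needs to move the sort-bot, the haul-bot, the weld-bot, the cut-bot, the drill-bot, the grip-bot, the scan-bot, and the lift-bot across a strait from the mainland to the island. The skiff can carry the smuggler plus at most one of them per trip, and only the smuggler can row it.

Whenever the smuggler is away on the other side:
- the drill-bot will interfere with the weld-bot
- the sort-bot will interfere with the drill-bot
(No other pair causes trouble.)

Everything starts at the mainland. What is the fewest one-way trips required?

17

Counting alone: the smuggler can take at most 1 across per trip to the island, so moving all 8 needs at least 8 loaded trips out, with a return between consecutive ones — at least 15 crossings.
The safety rule pushes this higher. Following every safe sequence of crossings, the most of the 8 that can be at the island as the skiff arrives there on crossing 15 is 7 — never all 8.
So no plan with fewer than 17 crossings exists, and this one achieves 17:
1. Smuggler goes to the island with the drill-bot.
2. Smuggler goes back to the mainland alone.
3. Smuggler goes to the island with the sort-bot.
4. Smuggler goes back to the mainland with the drill-bot.
5. Smuggler goes to the island with the weld-bot.
6. Smuggler goes back to the mainland alone.
7. Smuggler goes to the island with the haul-bot.
8. Smuggler goes back to the mainland alone.
9. Smuggler goes to the island with the cut-bot.
10. Smuggler goes back to the mainland alone.
11. Smuggler goes to the island with the grip-bot.
12. Smuggler goes back to the mainland alone.
13. Smuggler goes to the island with the scan-bot.
14. Smuggler goes back to the mainland alone.
15. Smuggler goes to the island with the lift-bot.
16. Smuggler goes back to the mainland alone.
17. Smuggler goes to the island with the drill-bot.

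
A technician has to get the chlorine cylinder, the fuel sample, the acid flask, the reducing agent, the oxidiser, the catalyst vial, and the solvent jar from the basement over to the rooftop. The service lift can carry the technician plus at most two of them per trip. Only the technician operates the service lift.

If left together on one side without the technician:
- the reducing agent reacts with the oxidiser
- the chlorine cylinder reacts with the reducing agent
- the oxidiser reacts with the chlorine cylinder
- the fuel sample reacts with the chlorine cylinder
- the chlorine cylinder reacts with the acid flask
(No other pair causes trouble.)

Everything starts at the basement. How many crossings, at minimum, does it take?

Counting alone: the technician can take at most 2 across per trip to the rooftop, so moving all 7 needs at least 4 loaded trips out, with a return between consecutive ones — at least 7 crossings.
The safety rule pushes this higher. Following every safe sequence of crossings, the most of the 7 that can be at the rooftop as the service lift arrives there on crossings 7, 9 is 5, 6 respectively — never all 7.
So no plan with fewer than 11 crossings exists, and this one achieves 11:
1. Technician goes to the rooftop with the chlorine cylinder and the reducing agent.  [the basement: the acid flask, the catalyst vial, the fuel sample, the oxidiser, the solvent jar | the rooftop: the chlorine cylinder, the reducing agent]
2. Technician goes back to the basement with the chlorine cylinder.  [the basement: the acid flask, the catalyst vial, the chlorine cylinder, the fuel sample, the oxidiser, the solvent jar | the rooftop: the reducing agent]
3. Technician goes to the rooftop with the chlorine cylinder and the fuel sample.  [the basement: the acid flask, the catalyst vial, the oxidiser, the solvent jar | the rooftop: the chlorine cylinder, the fuel sample, the reducing agent]
4. Technician goes back to the basement with the chlorine cylinder.  [the basement: the acid flask, the catalyst vial, the chlorine cylinder, the oxidiser, the solvent jar | the rooftop: the fuel sample, the reducing agent]
5. Technician goes to the rooftop with the acid flask and the chlorine cylinder.  [the basement: the catalyst vial, the oxidiser, the solvent jar | the rooftop: the acid flask, the chlorine cylinder, the fuel sample, the reducing agent]
6. Technician goes back to the basement with the chlorine cylinder.  [the basement: the catalyst vial, the chlorine cylinder, the oxidiser, the solvent jar | the rooftop: the acid flask, the fuel sample, the reducing agent]
7. Technician goes to the rooftop with the catalyst vial and the chlorine cylinder.  [the basement: the oxidiser, the solvent jar | the rooftop: the acid flask, the catalyst vial, the chlorine cylinder, the fuel sample, the reducing agent]
8. Technician goes back to the basement with the chlorine cylinder.  [the basement: the chlorine cylinder, the oxidiser, the solvent jar | the rooftop: the acid flask, the catalyst vial, the fuel sample, the reducing agent]
9. Technician goes to the rooftop with the chlorine cylinder and the solvent jar.  [the basement: the oxidiser | the rooftop: the acid flask, the catalyst vial, the chlorine cylinder, the fuel sample, the reducing agent, the solvent jar]
10. Technician goes back to the basement with the chlorine cylinder.  [the basement: the chlorine cylinder, the oxidiser | the rooftop: the acid flask, the catalyst vial, the fuel sample, the reducing agent, the solvent jar]
11. Technician goes to the rooftop with the chlorine cylinder and the oxidiser.  [the basement: — | the rooftop: the acid flask, the catalyst vial, the chlorine cylinder, the fuel sample, the oxidiser, the reducing agent, the solvent jar]

11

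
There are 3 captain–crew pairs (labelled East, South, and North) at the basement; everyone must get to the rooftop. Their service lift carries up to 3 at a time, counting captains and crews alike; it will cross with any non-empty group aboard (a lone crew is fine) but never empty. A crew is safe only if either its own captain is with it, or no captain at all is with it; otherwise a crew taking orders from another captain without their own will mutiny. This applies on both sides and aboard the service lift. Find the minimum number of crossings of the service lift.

5

Counting alone: each trip to the rooftop takes at most 3 across and each return brings at least 1 back, so after t trips out (and t−1 returns) at most 3t − (t−1) of the 6 are across; that first reaches 6 at t = 3, so at least 5 crossings are needed.
The plan below uses exactly 5 crossings, so it is optimal:
1. captain East and crew East cross → the rooftop.
2. captain East crosses ← the basement.
3. captain East, captain North, and captain South cross → the rooftop.
4. crew East crosses ← the basement.
5. crew East, crew North, and crew South cross → the rooftop.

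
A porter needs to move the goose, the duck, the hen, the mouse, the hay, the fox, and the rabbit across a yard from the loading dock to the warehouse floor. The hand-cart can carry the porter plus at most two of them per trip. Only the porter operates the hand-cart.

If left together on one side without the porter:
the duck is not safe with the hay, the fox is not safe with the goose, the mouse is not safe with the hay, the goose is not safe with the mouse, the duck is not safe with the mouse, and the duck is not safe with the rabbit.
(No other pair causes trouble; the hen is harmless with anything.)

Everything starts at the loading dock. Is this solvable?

Whatever the first load, the items left behind include a forbidden pair without the porter. No opening move is safe, so no plan exists.

No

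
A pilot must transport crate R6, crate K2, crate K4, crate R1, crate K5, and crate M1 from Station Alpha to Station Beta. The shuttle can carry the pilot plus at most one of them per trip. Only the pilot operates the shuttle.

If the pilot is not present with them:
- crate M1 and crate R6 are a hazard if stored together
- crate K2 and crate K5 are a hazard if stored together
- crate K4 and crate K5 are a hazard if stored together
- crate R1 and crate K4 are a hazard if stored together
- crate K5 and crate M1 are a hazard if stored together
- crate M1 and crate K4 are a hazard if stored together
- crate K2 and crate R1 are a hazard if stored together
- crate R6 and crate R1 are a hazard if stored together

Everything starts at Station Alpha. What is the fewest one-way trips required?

impossible

Whatever the first load, the items left behind include a forbidden pair without the pilot. No opening move is safe, so no plan exists.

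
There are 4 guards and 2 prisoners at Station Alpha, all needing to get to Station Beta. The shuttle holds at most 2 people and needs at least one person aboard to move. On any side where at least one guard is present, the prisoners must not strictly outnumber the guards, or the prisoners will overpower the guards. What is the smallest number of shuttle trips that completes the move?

Counting alone: each trip to Station Beta takes at most 2 across and each return brings at least 1 back, so after t trips out (and t−1 returns) at most 2t − (t−1) of the 6 are across; that first reaches 6 at t = 5, so at least 9 crossings are needed.
The plan below uses exactly 9 crossings, so it is optimal:
1. 2 prisoners → Station Beta.  (Station Alpha: 4G 0P; Station Beta: 0G 2P)
2. 1 prisoner ← Station Alpha.  (Station Alpha: 4G 1P; Station Beta: 0G 1P)
3. 2 guards → Station Beta.  (Station Alpha: 2G 1P; Station Beta: 2G 1P)
4. 1 prisoner ← Station Alpha.  (Station Alpha: 2G 2P; Station Beta: 2G 0P)
5. 2 prisoners → Station Beta.  (Station Alpha: 2G 0P; Station Beta: 2G 2P)
6. 1 prisoner ← Station Alpha.  (Station Alpha: 2G 1P; Station Beta: 2G 1P)
7. 1 guard and 1 prisoner → Station Beta.  (Station Alpha: 1G 0P; Station Beta: 3G 2P)
8. 1 prisoner ← Station Alpha.  (Station Alpha: 1G 1P; Station Beta: 3G 1P)
9. 1 guard and 1 prisoner → Station Beta.  (Station Alpha: 0G 0P; Station Beta: 4G 2P)

9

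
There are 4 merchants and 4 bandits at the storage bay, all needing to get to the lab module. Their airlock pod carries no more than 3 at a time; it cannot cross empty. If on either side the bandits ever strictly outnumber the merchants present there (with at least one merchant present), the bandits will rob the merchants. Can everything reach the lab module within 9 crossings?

Yes — this plan uses 9 crossings (≤ 9):
1. 2 bandits → the lab module.  (the storage bay: 4M 2B; the lab module: 0M 2B)
2. 1 bandit ← the storage bay.  (the storage bay: 4M 3B; the lab module: 0M 1B)
3. 3 bandits → the lab module.  (the storage bay: 4M 0B; the lab module: 0M 4B)
4. 1 bandit ← the storage bay.  (the storage bay: 4M 1B; the lab module: 0M 3B)
5. 3 merchants → the lab module.  (the storage bay: 1M 1B; the lab module: 3M 3B)
6. 1 merchant and 1 bandit ← the storage bay.  (the storage bay: 2M 2B; the lab module: 2M 2B)
7. 2 merchants → the lab module.  (the storage bay: 0M 2B; the lab module: 4M 2B)
8. 1 bandit ← the storage bay.  (the storage bay: 0M 3B; the lab module: 4M 1B)
9. 3 bandits → the lab module.  (the storage bay: 0M 0B; the lab module: 4M 4B)

Yes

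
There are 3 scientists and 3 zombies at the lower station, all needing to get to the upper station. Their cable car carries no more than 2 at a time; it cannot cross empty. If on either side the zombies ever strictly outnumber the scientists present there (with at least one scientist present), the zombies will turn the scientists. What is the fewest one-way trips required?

Counting alone: each trip to the upper station takes at most 2 across and each return brings at least 1 back, so after t trips out (and t−1 returns) at most 2t − (t−1) of the 6 are across; that first reaches 6 at t = 5, so at least 9 crossings are needed.
The safety rule pushes this higher. Following every safe sequence of crossings, the most of the 6 that can be at the upper station as the cable car arrives there on crossing 9 is 5 — never all 6.
So no plan with fewer than 11 crossings exists, and this one achieves 11:
1. 2 zombies → the upper station.  (the lower station: 3S 1Z; the upper station: 0S 2Z)
2. 1 zombie ← the lower station.  (the lower station: 3S 2Z; the upper station: 0S 1Z)
3. 2 zombies → the upper station.  (the lower station: 3S 0Z; the upper station: 0S 3Z)
4. 1 zombie ← the lower station.  (the lower station: 3S 1Z; the upper station: 0S 2Z)
5. 2 scientists → the upper station.  (the lower station: 1S 1Z; the upper station: 2S 2Z)
6. 1 scientist and 1 zombie ← the lower station.  (the lower station: 2S 2Z; the upper station: 1S 1Z)
7. 2 scientists → the upper station.  (the lower station: 0S 2Z; the upper station: 3S 1Z)
8. 1 zombie ← the lower station.  (the lower station: 0S 3Z; the upper station: 3S 0Z)
9. 2 zombies → the upper station.  (the lower station: 0S 1Z; the upper station: 3S 2Z)
10. 1 zombie ← the lower station.  (the lower station: 0S 2Z; the upper station: 3S 1Z)
11. 2 zombies → the upper station.  (the lower station: 0S 0Z; the upper station: 3S 3Z)

11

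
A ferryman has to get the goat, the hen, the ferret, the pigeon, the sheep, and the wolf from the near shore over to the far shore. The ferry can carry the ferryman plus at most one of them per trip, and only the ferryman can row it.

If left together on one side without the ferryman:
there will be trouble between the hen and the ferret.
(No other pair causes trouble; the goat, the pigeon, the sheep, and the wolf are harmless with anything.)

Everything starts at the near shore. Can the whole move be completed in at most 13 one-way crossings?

Yes — this plan uses 11 crossings (≤ 13):
1. Ferryman goes to the far shore with the hen.  [the near shore: the ferret, the goat, the pigeon, the sheep, the wolf | the far shore: the hen]
2. Ferryman goes back to the near shore alone.  [the near shore: the ferret, the goat, the pigeon, the sheep, the wolf | the far shore: the hen]
3. Ferryman goes to the far shore with the goat.  [the near shore: the ferret, the pigeon, the sheep, the wolf | the far shore: the goat, the hen]
4. Ferryman goes back to the near shore alone.  [the near shore: the ferret, the pigeon, the sheep, the wolf | the far shore: the goat, the hen]
5. Ferryman goes to the far shore with the pigeon.  [the near shore: the ferret, the sheep, the wolf | the far shore: the goat, the hen, the pigeon]
6. Ferryman goes back to the near shore alone.  [the near shore: the ferret, the sheep, the wolf | the far shore: the goat, the hen, the pigeon]
7. Ferryman goes to the far shore with the sheep.  [the near shore: the ferret, the wolf | the far shore: the goat, the hen, the pigeon, the sheep]
8. Ferryman goes back to the near shore alone.  [the near shore: the ferret, the wolf | the far shore: the goat, the hen, the pigeon, the sheep]
9. Ferryman goes to the far shore with the wolf.  [the near shore: the ferret | the far shore: the goat, the hen, the pigeon, the sheep, the wolf]
10. Ferryman goes back to the near shore alone.  [the near shore: the ferret | the far shore: the goat, the hen, the pigeon, the sheep, the wolf]
11. Ferryman goes to the far shore with the ferret.  [the near shore: — | the far shore: the ferret, the goat, the hen, the pigeon, the sheep, the wolf]

Yes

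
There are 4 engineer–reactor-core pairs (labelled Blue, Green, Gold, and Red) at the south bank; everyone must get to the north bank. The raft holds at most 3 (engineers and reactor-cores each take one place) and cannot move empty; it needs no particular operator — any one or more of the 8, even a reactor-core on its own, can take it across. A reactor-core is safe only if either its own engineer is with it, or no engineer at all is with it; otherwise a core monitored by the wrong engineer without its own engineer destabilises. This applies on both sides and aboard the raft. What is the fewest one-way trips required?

Counting alone: each trip to the north bank takes at most 3 across and each return brings at least 1 back, so after t trips out (and t−1 returns) at most 3t − (t−1) of the 8 are across; that first reaches 8 at t = 4, so at least 7 crossings are needed.
The safety rule pushes this higher. Following every safe sequence of crossings, the most of the 8 that can be at the north bank as the raft arrives there on crossing 7 is 7 — never all 8.
So no plan with fewer than 9 crossings exists, and this one achieves 9:
1. engineer Blue and reactor-core Blue cross → the north bank.
2. engineer Blue crosses ← the south bank.
3. engineer Blue, engineer Green, and reactor-core Green cross → the north bank.
4. engineer Blue and reactor-core Blue cross ← the south bank.
5. engineer Blue, engineer Gold, and engineer Red cross → the north bank.
6. reactor-core Green crosses ← the south bank.
7. reactor-core Blue and reactor-core Green cross → the north bank.
8. reactor-core Blue crosses ← the south bank.
9. reactor-core Blue, reactor-core Gold, and reactor-core Red cross → the north bank.

9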